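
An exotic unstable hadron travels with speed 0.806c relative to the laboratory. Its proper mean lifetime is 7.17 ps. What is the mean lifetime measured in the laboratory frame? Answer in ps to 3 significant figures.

Δt ≈ 12.1 ps

γ = 1/√(1 − 0.806²) = 1.6894
Time dilation: Δt = γτ₀ = 1.6894 × 7.17 ps = 12.1 ps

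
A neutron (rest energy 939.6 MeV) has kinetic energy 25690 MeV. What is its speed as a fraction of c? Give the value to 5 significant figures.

β ≈ 0.99938

γ = 1 + K/(m₀c²) = 1 + 25690/939.6 = 28.34142
β = √(1 − 1/γ²) = 0.99938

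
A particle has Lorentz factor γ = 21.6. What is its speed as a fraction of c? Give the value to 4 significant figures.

β ≈ 0.9989

β = √(1 − 1/γ²) = √(1 − 1/21.6²) = √(0.997857) = 0.9989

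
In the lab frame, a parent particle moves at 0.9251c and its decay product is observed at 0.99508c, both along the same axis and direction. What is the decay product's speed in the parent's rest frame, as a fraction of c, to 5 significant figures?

u' ≈ 0.88079c

Inverse velocity addition: u' = (u − v)/(1 − uv/c²)
= (0.99508 − 0.9251)/(1 − 0.99508×0.9251) = 0.069980/0.07945149 = 0.88079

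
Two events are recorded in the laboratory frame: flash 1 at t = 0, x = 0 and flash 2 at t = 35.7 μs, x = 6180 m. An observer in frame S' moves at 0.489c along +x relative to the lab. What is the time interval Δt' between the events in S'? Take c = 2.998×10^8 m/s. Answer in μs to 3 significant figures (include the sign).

γ = 1/√(1 − 0.489²) = 1.1464
Δt' = γ(Δt − vΔx/c²) = 1.1464 × (35.7 μs − 0.489×6180 m / (2.998×10^8 m/s))
= 1.1464 × (25.620 μs) = 29.4 μs

Δt' ≈ 29.4 μs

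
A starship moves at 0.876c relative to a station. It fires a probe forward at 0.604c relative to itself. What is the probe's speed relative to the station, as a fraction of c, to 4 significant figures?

u ≈ 0.9679c

Relativistic velocity addition: u = (u' + v)/(1 + u'v/c²)
= (0.604 + 0.876)/(1 + 0.604×0.876) = 1.480/1.52910 = 0.9679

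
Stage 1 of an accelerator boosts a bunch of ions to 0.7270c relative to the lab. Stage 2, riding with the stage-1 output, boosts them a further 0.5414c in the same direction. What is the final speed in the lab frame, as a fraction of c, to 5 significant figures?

Compose boost 2: (0.5414 + 0.7270)/(1 + 0.5414×0.7270) = 1.2684/1.393598 = 0.91016

u ≈ 0.91016c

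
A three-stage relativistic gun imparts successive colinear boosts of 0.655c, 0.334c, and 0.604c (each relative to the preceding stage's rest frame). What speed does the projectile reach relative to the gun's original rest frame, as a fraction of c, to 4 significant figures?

Compose boost 2: (0.334 + 0.655)/(1 + 0.334×0.655) = 0.9890/1.21877 = 0.811474
Compose boost 3: (0.604 + 0.811474)/(1 + 0.604×0.811474) = 1.41547/1.49013 = 0.9499

u ≈ 0.9499c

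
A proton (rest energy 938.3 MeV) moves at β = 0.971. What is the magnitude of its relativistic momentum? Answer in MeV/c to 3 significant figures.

p ≈ 3810 MeV/c

γ = 1/√(1 − 0.971²) = 4.1827
p = γβm₀c = 4.1827 × 0.971 × 938.3 MeV/c = 3810 MeV/c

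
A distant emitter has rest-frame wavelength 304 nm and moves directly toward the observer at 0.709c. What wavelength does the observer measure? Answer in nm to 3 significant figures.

λ_obs ≈ 125 nm

Relativistic Doppler: λ_obs = λ_src √((1−β)/(1+β))
= 304 × √(0.29100/1.7090) = 304 × 0.41264 = 125 nm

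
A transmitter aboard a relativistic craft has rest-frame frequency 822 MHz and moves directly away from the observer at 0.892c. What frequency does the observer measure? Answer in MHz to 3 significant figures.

f_obs ≈ 196 MHz

Relativistic Doppler: f_obs = f_src √((1−β)/(1+β))
= 822 × √(0.10800/1.8920) = 822 × 0.23892 = 196 MHz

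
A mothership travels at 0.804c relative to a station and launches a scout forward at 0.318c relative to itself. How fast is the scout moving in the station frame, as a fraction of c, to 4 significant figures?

Compose boost 2: (0.318 + 0.804)/(1 + 0.318×0.804) = 1.122/1.25567 = 0.8935

u ≈ 0.8935c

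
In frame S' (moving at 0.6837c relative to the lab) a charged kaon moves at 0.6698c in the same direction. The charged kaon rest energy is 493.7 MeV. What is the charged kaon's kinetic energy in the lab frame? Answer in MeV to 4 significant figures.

u_lab = (0.6698 + 0.6837)/(1 + 0.6698×0.6837) = 0.9283632
γ = 1/√(1 − 0.9283632²) = 2.69053
K = (γ − 1)m₀c² = (2.69053 − 1) × 493.7 = 1.69053 × 493.7 = 834.6 MeV

K ≈ 834.6 MeV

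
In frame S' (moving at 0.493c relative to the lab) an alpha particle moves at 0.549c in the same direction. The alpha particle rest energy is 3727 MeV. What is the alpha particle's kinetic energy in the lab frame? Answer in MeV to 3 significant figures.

K ≈ 2790 MeV

u_lab = (0.549 + 0.493)/(1 + 0.549×0.493) = 0.820048
γ = 1/√(1 − 0.820048²) = 1.7474
K = (γ − 1)m₀c² = (1.7474 − 1) × 3727 = 0.74735 × 3727 = 2790 MeV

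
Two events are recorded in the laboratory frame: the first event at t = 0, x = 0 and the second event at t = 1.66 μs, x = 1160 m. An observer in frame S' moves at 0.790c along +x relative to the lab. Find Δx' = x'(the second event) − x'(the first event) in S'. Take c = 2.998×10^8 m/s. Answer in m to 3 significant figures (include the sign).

Δx' ≈ 1250 m

γ = 1/√(1 − 0.790²) = 1.6310
Δx' = γ(Δx − vΔt) = 1.6310 × (1160 m − 0.790×(2.998×10^8 m/s)×1.66×10^-6 s)
= 1.6310 × (766.84 m) = 1250 m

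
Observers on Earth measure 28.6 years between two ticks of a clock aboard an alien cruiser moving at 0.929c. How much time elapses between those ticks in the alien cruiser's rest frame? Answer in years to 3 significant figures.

γ = 1/√(1 − 0.929²) = 2.7021
Proper time: τ₀ = Δt/γ = 28.6/2.7021 = 10.6 years

τ₀ ≈ 10.6 years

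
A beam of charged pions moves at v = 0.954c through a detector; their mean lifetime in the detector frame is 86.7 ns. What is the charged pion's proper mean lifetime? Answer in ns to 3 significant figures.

γ = 1/√(1 − 0.954²) = 3.3355
Proper time: τ₀ = Δt/γ = 86.7/3.3355 = 26.0 ns

τ₀ ≈ 26.0 ns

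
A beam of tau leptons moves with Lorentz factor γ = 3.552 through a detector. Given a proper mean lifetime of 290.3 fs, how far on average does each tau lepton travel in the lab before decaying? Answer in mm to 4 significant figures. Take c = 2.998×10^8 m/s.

β = √(1 − 1/γ²) = √(1 − 1/3.552²) = 0.959552
Dilated lifetime: Δt = γτ₀ = 3.552 × 290.3 fs = 1031.15 fs
d = vΔt = 0.959552c × 1031.15 fs = 2.87674×10^8 m/s × 1.03115×10^-12 s = 0.2966 mm

d ≈ 0.2966 mm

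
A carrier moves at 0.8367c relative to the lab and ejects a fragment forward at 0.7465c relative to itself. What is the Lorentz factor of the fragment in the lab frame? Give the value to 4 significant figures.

u_lab = (0.7465 + 0.8367)/(1 + 0.7465×0.8367) = 1.5832/1.624597 = 0.9745189
γ = 1/√(1 − 0.9745189²) = 4.458

γ ≈ 4.458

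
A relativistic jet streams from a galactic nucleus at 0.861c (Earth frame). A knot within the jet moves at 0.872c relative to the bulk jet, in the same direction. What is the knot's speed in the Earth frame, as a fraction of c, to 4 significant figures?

Relativistic velocity addition: u = (u' + v)/(1 + u'v/c²)
= (0.872 + 0.861)/(1 + 0.872×0.861) = 1.733/1.75079 = 0.9898

u ≈ 0.9898c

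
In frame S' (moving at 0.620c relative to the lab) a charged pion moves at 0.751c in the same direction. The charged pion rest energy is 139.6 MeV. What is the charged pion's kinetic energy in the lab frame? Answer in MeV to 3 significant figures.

u_lab = (0.751 + 0.620)/(1 + 0.751×0.620) = 0.935440
γ = 1/√(1 − 0.935440²) = 2.8290
K = (γ − 1)m₀c² = (2.8290 − 1) × 139.6 = 1.8290 × 139.6 = 255 MeV

K ≈ 255 MeV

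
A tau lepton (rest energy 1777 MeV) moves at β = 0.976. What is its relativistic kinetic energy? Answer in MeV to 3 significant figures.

γ = 1/√(1 − 0.976²) = 4.5920
K = (γ − 1)m₀c² = (4.5920 − 1) × 1777 MeV = 3.5920 × 1777 MeV = 6380 MeV

K ≈ 6380 MeV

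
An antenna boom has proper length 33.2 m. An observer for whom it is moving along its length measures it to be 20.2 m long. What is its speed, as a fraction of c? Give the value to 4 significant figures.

β ≈ 0.7936

γ = L₀/L = 33.2/20.2 = 1.64356
β = √(1 − 1/γ²) = 0.7936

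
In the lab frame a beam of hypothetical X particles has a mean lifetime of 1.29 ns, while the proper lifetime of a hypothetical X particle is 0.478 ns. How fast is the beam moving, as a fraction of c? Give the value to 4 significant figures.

γ = Δt/τ₀ = 1.29/0.478 = 2.69874
β = √(1 − 1/γ²) = √(1 − 1/2.69874²) = 0.9288

β ≈ 0.9288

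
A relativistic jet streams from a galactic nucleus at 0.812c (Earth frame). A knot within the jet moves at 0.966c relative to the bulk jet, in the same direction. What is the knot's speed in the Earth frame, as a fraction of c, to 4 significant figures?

u ≈ 0.9964c

Relativistic velocity addition: u = (u' + v)/(1 + u'v/c²)
= (0.966 + 0.812)/(1 + 0.966×0.812) = 1.778/1.78439 = 0.9964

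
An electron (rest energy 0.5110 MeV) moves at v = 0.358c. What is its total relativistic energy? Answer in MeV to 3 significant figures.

E ≈ 0.547 MeV

γ = 1/√(1 − 0.358²) = 1.0710
E = γm₀c² = 1.0710 × 0.5110 MeV = 0.547 MeV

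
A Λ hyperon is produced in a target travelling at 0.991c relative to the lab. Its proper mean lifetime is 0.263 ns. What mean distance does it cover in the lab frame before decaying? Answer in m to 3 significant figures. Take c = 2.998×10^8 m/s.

d ≈ 0.584 m

γ = 1/√(1 − 0.991²) = 7.4704
Dilated lifetime: Δt = γτ₀ = 7.4704 × 0.263 ns = 1.9647 ns
d = vΔt = 0.991c × 1.9647 ns = 2.9710×10^8 m/s × 1.9647×10^-9 s = 0.584 m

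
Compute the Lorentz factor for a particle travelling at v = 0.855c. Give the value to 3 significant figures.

γ = 1/√(1 − β²) = 1/√(1 − 0.855²) = 1/√(0.26898) = 1.93

γ ≈ 1.93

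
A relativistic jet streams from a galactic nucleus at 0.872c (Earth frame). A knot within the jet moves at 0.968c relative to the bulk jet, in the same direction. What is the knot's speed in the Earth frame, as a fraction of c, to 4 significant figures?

Relativistic velocity addition: u = (u' + v)/(1 + u'v/c²)
= (0.968 + 0.872)/(1 + 0.968×0.872) = 1.840/1.84410 = 0.9978

u ≈ 0.9978c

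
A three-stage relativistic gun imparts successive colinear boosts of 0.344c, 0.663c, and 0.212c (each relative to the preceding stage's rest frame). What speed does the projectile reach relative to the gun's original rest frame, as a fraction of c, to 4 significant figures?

u ≈ 0.8792c

Compose boost 2: (0.663 + 0.344)/(1 + 0.663×0.344) = 1.007/1.22807 = 0.819984
Compose boost 3: (0.212 + 0.819984)/(1 + 0.212×0.819984) = 1.03198/1.17384 = 0.8792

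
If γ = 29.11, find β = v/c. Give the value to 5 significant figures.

β = √(1 − 1/γ²) = √(1 − 1/29.11²) = √(0.9988199) = 0.99941

β ≈ 0.99941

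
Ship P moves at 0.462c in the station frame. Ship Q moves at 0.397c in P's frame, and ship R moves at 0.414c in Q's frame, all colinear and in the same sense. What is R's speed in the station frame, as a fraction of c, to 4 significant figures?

u ≈ 0.8765c

Compose boost 2: (0.397 + 0.462)/(1 + 0.397×0.462) = 0.8590/1.18341 = 0.725866
Compose boost 3: (0.414 + 0.725866)/(1 + 0.414×0.725866) = 1.13987/1.30051 = 0.8765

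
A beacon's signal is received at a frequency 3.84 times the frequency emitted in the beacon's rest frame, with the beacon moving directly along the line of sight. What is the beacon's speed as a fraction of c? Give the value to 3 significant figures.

f_obs/f_src = √((1+β)/(1−β)) = 3.84  ⇒  (1+β)/(1−β) = 14.746
β = |1 − D²|/(1 + D²) = |1 − 14.746|/(1 + 14.746) = 0.873

β ≈ 0.873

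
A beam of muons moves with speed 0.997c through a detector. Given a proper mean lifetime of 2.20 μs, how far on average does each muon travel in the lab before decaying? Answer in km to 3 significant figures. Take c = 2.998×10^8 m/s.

d ≈ 8.50 km

γ = 1/√(1 − 0.997²) = 12.920
Dilated lifetime: Δt = γτ₀ = 12.920 × 2.20 μs = 28.423 μs
d = vΔt = 0.997c × 28.423 μs = 2.9890×10^8 m/s × 2.8423×10^-5 s = 8.50 km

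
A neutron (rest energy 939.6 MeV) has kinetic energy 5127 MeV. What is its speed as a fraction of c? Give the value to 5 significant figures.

β ≈ 0.98793

γ = 1 + K/(m₀c²) = 1 + 5127/939.6 = 6.456577
β = √(1 − 1/γ²) = 0.98793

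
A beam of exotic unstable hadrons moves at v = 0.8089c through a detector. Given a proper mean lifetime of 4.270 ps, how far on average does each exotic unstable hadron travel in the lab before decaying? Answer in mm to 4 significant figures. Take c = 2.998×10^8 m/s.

d ≈ 1.761 mm

γ = 1/√(1 − 0.8089²) = 1.70084
Dilated lifetime: Δt = γτ₀ = 1.70084 × 4.270 ps = 7.26257 ps
d = vΔt = 0.8089c × 7.26257 ps = 2.42508×10^8 m/s × 7.26257×10^-12 s = 1.761 mm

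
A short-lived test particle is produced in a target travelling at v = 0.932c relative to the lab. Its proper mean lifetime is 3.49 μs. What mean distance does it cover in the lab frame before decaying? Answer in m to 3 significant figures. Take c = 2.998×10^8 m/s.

d ≈ 2690 m

γ = 1/√(1 − 0.932²) = 2.7589
Dilated lifetime: Δt = γτ₀ = 2.7589 × 3.49 μs = 9.6287 μs
d = vΔt = 0.932c × 9.6287 μs = 2.7941×10^8 m/s × 9.6287×10^-6 s = 2690 m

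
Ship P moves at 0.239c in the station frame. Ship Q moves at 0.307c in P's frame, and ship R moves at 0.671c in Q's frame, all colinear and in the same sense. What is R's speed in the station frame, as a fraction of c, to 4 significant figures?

u ≈ 0.8795c

Compose boost 2: (0.307 + 0.239)/(1 + 0.307×0.239) = 0.5460/1.07337 = 0.508677
Compose boost 3: (0.671 + 0.508677)/(1 + 0.671×0.508677) = 1.17968/1.34132 = 0.8795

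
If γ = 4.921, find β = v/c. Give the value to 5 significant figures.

β ≈ 0.97914

β = √(1 − 1/γ²) = √(1 − 1/4.921²) = √(0.9587054) = 0.97914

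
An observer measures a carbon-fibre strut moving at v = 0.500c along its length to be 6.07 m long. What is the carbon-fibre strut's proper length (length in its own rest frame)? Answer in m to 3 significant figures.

γ = 1/√(1 − 0.500²) = 1.1547
L₀ = γL = 1.1547 × 6.07 = 7.01 m

L₀ ≈ 7.01 m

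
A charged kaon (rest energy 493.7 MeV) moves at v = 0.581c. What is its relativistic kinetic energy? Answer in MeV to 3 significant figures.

γ = 1/√(1 − 0.581²) = 1.2286
K = (γ − 1)m₀c² = (1.2286 − 1) × 493.7 MeV = 0.22865 × 493.7 MeV = 113 MeV

K ≈ 113 MeV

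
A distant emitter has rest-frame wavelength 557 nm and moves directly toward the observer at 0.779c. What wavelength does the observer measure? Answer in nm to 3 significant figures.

λ_obs ≈ 196 nm

Relativistic Doppler: λ_obs = λ_src √((1−β)/(1+β))
= 557 × √(0.22100/1.7790) = 557 × 0.35246 = 196 nm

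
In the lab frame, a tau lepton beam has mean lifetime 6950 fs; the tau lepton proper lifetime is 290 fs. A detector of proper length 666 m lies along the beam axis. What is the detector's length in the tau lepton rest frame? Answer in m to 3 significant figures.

L ≈ 27.8 m

Time dilation ⇒ γ = Δt/τ₀ = 6950/290 = 23.966
Length contraction: L = L₀/γ = 666/23.966 = 27.8 m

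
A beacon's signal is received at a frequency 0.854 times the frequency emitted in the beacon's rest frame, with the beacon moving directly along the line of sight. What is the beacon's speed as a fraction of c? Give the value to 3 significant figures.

f_obs/f_src = √((1−β)/(1+β)) = 0.854  ⇒  (1−β)/(1+β) = 0.72932
β = |1 − D²|/(1 + D²) = |1 − 0.72932|/(1 + 0.72932) = 0.157

β ≈ 0.157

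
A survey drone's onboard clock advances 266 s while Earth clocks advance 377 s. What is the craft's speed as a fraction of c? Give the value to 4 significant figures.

γ = Δt/τ₀ = 377/266 = 1.41729
β = √(1 − 1/γ²) = √(1 − 1/1.41729²) = 0.7086

β ≈ 0.7086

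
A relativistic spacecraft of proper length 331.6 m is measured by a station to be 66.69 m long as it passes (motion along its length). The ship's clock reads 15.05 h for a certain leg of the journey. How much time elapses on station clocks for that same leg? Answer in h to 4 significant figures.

Length contraction ⇒ γ = L₀/L = 331.6/66.69 = 4.97226
Time dilation: Δt = γτ₀ = 4.97226 × 15.05 h = 74.83 h

Δt ≈ 74.83 h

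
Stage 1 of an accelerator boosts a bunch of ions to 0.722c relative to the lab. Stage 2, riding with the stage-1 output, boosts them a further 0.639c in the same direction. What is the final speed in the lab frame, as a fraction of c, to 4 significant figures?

u ≈ 0.9313c

Compose boost 2: (0.639 + 0.722)/(1 + 0.639×0.722) = 1.361/1.46136 = 0.9313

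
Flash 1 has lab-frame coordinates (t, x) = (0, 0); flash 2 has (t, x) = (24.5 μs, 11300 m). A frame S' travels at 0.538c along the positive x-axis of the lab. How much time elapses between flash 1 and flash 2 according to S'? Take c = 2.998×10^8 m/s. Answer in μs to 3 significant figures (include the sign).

γ = 1/√(1 − 0.538²) = 1.1863
Δt' = γ(Δt − vΔx/c²) = 1.1863 × (24.5 μs − 0.538×11300 m / (2.998×10^8 m/s))
= 1.1863 × (4.2218 μs) = 5.01 μs

Δt' ≈ 5.01 μs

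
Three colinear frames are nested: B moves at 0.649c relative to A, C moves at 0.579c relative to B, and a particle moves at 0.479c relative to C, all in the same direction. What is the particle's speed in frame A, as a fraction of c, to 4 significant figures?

u ≈ 0.9608c

Compose boost 2: (0.579 + 0.649)/(1 + 0.579×0.649) = 1.228/1.37577 = 0.892590
Compose boost 3: (0.479 + 0.892590)/(1 + 0.479×0.892590) = 1.37159/1.42755 = 0.9608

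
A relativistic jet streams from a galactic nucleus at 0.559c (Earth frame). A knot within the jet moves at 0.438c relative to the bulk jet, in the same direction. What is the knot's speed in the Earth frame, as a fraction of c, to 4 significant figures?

u ≈ 0.8009c

Relativistic velocity addition: u = (u' + v)/(1 + u'v/c²)
= (0.438 + 0.559)/(1 + 0.438×0.559) = 0.9970/1.24484 = 0.8009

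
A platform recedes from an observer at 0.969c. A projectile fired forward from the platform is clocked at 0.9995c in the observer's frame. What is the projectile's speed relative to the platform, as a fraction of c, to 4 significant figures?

Inverse velocity addition: u' = (u − v)/(1 − uv/c²)
= (0.9995 − 0.969)/(1 − 0.9995×0.969) = 0.03050/0.0314845 = 0.9687

u' ≈ 0.9687c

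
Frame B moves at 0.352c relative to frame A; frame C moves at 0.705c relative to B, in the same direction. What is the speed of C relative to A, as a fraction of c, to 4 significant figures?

u ≈ 0.8468c

Compose boost 2: (0.705 + 0.352)/(1 + 0.705×0.352) = 1.057/1.24816 = 0.8468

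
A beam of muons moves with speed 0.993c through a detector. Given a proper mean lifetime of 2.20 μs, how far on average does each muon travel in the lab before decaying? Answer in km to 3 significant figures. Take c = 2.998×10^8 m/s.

γ = 1/√(1 − 0.993²) = 8.4664
Dilated lifetime: Δt = γτ₀ = 8.4664 × 2.20 μs = 18.626 μs
d = vΔt = 0.993c × 18.626 μs = 2.9770×10^8 m/s × 1.8626×10^-5 s = 5.54 km

d ≈ 5.54 km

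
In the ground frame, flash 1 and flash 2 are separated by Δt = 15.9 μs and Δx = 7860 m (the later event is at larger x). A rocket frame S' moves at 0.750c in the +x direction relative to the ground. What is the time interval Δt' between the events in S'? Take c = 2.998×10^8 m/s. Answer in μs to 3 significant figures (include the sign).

γ = 1/√(1 − 0.750²) = 1.5119
Δt' = γ(Δt − vΔx/c²) = 1.5119 × (15.9 μs − 0.750×7860 m / (2.998×10^8 m/s))
= 1.5119 × (-3.7631 μs) = -5.69 μs

Δt' ≈ -5.69 μs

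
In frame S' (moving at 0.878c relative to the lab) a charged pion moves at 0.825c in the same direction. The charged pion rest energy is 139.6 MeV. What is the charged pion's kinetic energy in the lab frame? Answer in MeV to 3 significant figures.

K ≈ 750 MeV

u_lab = (0.825 + 0.878)/(1 + 0.825×0.878) = 0.987619
γ = 1/√(1 − 0.987619²) = 6.3745
K = (γ − 1)m₀c² = (6.3745 − 1) × 139.6 = 5.3745 × 139.6 = 750 MeV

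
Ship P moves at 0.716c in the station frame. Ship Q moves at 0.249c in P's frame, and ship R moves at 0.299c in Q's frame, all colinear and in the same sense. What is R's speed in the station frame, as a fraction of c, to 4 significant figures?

Compose boost 2: (0.249 + 0.716)/(1 + 0.249×0.716) = 0.9650/1.17828 = 0.818988
Compose boost 3: (0.299 + 0.818988)/(1 + 0.299×0.818988) = 1.11799/1.24488 = 0.8981

u ≈ 0.8981c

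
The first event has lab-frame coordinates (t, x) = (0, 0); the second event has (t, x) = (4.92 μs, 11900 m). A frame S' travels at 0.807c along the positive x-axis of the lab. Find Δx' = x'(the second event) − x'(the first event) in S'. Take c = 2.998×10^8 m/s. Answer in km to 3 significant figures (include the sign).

γ = 1/√(1 − 0.807²) = 1.6933
Δx' = γ(Δx − vΔt) = 1.6933 × (11900 m − 0.807×(2.998×10^8 m/s)×4.92×10^-6 s)
= 1.6933 × (10710 m) = 18.1 km

Δx' ≈ 18.1 km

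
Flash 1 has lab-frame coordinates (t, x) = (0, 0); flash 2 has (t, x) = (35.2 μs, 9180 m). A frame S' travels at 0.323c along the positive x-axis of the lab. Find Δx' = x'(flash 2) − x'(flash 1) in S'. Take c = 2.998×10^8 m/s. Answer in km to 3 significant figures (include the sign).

γ = 1/√(1 − 0.323²) = 1.0566
Δx' = γ(Δx − vΔt) = 1.0566 × (9180 m − 0.323×(2.998×10^8 m/s)×35.2×10^-6 s)
= 1.0566 × (5771.4 m) = 6.10 km

Δx' ≈ 6.10 km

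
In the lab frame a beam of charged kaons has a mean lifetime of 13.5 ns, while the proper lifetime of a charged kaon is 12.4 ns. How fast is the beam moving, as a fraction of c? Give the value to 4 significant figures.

β ≈ 0.3954

γ = Δt/τ₀ = 13.5/12.4 = 1.08871
β = √(1 − 1/γ²) = √(1 − 1/1.08871²) = 0.3954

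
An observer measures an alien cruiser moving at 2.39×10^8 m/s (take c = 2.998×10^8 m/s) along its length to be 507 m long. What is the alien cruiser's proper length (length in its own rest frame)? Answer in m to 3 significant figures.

L₀ ≈ 840 m

β = v/c = 2.39×10^8 / 2.998×10^8 = 0.79720
γ = 1/√(1 − 0.79720²) = 1.6564
L₀ = γL = 1.6564 × 507 = 840 m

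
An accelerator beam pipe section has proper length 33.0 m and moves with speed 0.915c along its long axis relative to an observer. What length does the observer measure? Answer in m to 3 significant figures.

γ = 1/√(1 − 0.915²) = 2.4786
Length contraction: L = L₀/γ = 33.0/2.4786 = 13.3 m

L ≈ 13.3 m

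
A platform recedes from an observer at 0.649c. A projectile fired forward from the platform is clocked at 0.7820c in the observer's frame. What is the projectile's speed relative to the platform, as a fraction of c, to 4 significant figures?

Inverse velocity addition: u' = (u − v)/(1 − uv/c²)
= (0.7820 − 0.649)/(1 − 0.7820×0.649) = 0.1330/0.492482 = 0.2701

u' ≈ 0.2701c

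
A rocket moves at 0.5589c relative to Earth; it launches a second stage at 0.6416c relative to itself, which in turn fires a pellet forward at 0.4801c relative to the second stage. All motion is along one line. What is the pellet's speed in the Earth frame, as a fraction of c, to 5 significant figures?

u ≈ 0.95752c

Compose boost 2: (0.6416 + 0.5589)/(1 + 0.6416×0.5589) = 1.2005/1.358590 = 0.8836366
Compose boost 3: (0.4801 + 0.8836366)/(1 + 0.4801×0.8836366) = 1.363737/1.424234 = 0.95752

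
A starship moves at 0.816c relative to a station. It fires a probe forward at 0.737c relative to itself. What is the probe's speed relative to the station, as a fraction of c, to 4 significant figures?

Relativistic velocity addition: u = (u' + v)/(1 + u'v/c²)
= (0.737 + 0.816)/(1 + 0.737×0.816) = 1.553/1.60139 = 0.9698

u ≈ 0.9698c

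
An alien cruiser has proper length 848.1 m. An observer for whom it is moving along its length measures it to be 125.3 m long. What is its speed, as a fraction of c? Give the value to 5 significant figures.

β ≈ 0.98903

γ = L₀/L = 848.1/125.3 = 6.768555
β = √(1 − 1/γ²) = 0.98903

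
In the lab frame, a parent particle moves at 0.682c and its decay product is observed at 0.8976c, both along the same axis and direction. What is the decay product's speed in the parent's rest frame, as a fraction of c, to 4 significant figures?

Inverse velocity addition: u' = (u − v)/(1 − uv/c²)
= (0.8976 − 0.682)/(1 − 0.8976×0.682) = 0.2156/0.387837 = 0.5559

u' ≈ 0.5559c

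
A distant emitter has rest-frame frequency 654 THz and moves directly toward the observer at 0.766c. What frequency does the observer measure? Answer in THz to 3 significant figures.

Relativistic Doppler: f_obs = f_src √((1+β)/(1−β))
= 654 × √(1.7660/0.23400) = 654 × 2.7472 = 1800 THz

f_obs ≈ 1800 THz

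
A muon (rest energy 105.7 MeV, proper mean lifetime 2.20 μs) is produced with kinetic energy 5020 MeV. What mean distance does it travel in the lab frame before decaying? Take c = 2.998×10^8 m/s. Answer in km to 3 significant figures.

γ = 1 + K/(m₀c²) = 1 + 5020/105.7 = 48.493
β = √(1 − 1/γ²) = 0.99979
Dilated lifetime: γτ₀ = 48.493 × 2.20 μs = 106.68 μs
d = βc·γτ₀ = 0.99979 × (2.998×10^8 m/s) × 0.00010668 s = 32.0 km

d ≈ 32.0 km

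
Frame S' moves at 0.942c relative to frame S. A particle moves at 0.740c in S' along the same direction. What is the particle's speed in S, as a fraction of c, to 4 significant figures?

Relativistic velocity addition: u = (u' + v)/(1 + u'v/c²)
= (0.740 + 0.942)/(1 + 0.740×0.942) = 1.682/1.69708 = 0.9911

u ≈ 0.9911c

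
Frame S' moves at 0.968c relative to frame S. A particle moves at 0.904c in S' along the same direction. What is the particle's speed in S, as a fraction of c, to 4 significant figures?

Relativistic velocity addition: u = (u' + v)/(1 + u'v/c²)
= (0.904 + 0.968)/(1 + 0.904×0.968) = 1.872/1.87507 = 0.9984

u ≈ 0.9984c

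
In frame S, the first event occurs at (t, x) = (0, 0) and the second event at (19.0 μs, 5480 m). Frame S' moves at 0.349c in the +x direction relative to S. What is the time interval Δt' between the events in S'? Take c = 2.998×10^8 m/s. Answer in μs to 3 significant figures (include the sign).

γ = 1/√(1 − 0.349²) = 1.0671
Δt' = γ(Δt − vΔx/c²) = 1.0671 × (19.0 μs − 0.349×5480 m / (2.998×10^8 m/s))
= 1.0671 × (12.621 μs) = 13.5 μs

Δt' ≈ 13.5 μs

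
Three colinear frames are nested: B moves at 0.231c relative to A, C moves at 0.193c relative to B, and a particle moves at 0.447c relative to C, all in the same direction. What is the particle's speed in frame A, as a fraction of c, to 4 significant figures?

Compose boost 2: (0.193 + 0.231)/(1 + 0.193×0.231) = 0.4240/1.04458 = 0.405904
Compose boost 3: (0.447 + 0.405904)/(1 + 0.447×0.405904) = 0.852904/1.18144 = 0.7219

u ≈ 0.7219c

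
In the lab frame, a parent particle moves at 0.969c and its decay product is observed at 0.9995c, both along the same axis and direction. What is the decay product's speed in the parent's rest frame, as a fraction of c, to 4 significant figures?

Inverse velocity addition: u' = (u − v)/(1 − uv/c²)
= (0.9995 − 0.969)/(1 − 0.9995×0.969) = 0.03050/0.0314845 = 0.9687

u' ≈ 0.9687c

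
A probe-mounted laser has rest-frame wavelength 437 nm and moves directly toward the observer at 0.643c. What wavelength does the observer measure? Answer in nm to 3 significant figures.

λ_obs ≈ 204 nm

Relativistic Doppler: λ_obs = λ_src √((1−β)/(1+β))
= 437 × √(0.35700/1.6430) = 437 × 0.46614 = 204 nm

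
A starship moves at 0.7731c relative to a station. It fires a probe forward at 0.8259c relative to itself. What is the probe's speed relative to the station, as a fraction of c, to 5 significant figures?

u ≈ 0.97589c

Relativistic velocity addition: u = (u' + v)/(1 + u'v/c²)
= (0.8259 + 0.7731)/(1 + 0.8259×0.7731) = 1.5990/1.638503 = 0.97589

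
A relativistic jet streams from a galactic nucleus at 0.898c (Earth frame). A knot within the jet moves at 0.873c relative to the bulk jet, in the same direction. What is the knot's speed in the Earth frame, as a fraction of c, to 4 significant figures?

u ≈ 0.9927c

Relativistic velocity addition: u = (u' + v)/(1 + u'v/c²)
= (0.873 + 0.898)/(1 + 0.873×0.898) = 1.771/1.78395 = 0.9927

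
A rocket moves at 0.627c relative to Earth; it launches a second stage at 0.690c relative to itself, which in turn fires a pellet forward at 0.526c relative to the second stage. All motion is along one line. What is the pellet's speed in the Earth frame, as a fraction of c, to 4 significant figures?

u ≈ 0.9742c

Compose boost 2: (0.690 + 0.627)/(1 + 0.690×0.627) = 1.317/1.43263 = 0.919288
Compose boost 3: (0.526 + 0.919288)/(1 + 0.526×0.919288) = 1.44529/1.48355 = 0.9742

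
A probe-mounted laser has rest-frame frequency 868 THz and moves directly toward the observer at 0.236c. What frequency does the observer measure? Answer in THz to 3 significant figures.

f_obs ≈ 1100 THz

Relativistic Doppler: f_obs = f_src √((1+β)/(1−β))
= 868 × √(1.2360/0.76400) = 868 × 1.2719 = 1100 THz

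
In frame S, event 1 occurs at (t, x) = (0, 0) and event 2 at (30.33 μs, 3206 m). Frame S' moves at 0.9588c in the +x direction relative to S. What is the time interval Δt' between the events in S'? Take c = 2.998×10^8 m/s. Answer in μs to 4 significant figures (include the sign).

Δt' ≈ 70.67 μs

γ = 1/√(1 − 0.9588²) = 3.52011
Δt' = γ(Δt − vΔx/c²) = 3.52011 × (30.33 μs − 0.9588×3206 m / (2.998×10^8 m/s))
= 3.52011 × (20.0768 μs) = 70.67 μs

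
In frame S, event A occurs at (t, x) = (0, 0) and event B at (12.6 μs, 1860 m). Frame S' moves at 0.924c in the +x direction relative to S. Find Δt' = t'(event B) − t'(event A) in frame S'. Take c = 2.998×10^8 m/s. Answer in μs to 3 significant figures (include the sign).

Δt' ≈ 18.0 μs

γ = 1/√(1 − 0.924²) = 2.6151
Δt' = γ(Δt − vΔx/c²) = 2.6151 × (12.6 μs − 0.924×1860 m / (2.998×10^8 m/s))
= 2.6151 × (6.8674 μs) = 18.0 μs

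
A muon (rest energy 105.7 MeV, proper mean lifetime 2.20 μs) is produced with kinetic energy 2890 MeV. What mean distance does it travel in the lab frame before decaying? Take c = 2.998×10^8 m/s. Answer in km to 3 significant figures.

d ≈ 18.7 km

γ = 1 + K/(m₀c²) = 1 + 2890/105.7 = 28.342
β = √(1 − 1/γ²) = 0.99938
Dilated lifetime: γτ₀ = 28.342 × 2.20 μs = 62.351 μs
d = βc·γτ₀ = 0.99938 × (2.998×10^8 m/s) × 6.2351×10^-5 s = 18.7 km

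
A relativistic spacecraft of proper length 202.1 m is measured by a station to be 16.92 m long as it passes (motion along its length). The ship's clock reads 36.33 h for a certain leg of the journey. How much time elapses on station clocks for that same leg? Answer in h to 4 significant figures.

Δt ≈ 433.9 h

Length contraction ⇒ γ = L₀/L = 202.1/16.92 = 11.9444
Time dilation: Δt = γτ₀ = 11.9444 × 36.33 h = 433.9 h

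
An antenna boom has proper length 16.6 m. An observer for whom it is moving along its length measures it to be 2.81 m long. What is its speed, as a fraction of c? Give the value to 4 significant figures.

β ≈ 0.9856

γ = L₀/L = 16.6/2.81 = 5.90747
β = √(1 − 1/γ²) = 0.9856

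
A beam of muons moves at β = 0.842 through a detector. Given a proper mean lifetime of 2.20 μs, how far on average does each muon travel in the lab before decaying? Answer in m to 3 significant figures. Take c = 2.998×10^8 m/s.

d ≈ 1030 m

γ = 1/√(1 − 0.842²) = 1.8536
Dilated lifetime: Δt = γτ₀ = 1.8536 × 2.20 μs = 4.0780 μs
d = vΔt = 0.842c × 4.0780 μs = 2.5243×10^8 m/s × 4.0780×10^-6 s = 1030 m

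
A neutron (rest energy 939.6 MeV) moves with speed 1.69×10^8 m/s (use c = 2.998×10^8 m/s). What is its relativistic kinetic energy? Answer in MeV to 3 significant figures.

β = v/c = 1.69×10^8 / 2.998×10^8 = 0.56371
γ = 1/√(1 − 0.56371²) = 1.2107
K = (γ − 1)m₀c² = (1.2107 − 1) × 939.6 MeV = 0.21069 × 939.6 MeV = 198 MeV

K ≈ 198 MeV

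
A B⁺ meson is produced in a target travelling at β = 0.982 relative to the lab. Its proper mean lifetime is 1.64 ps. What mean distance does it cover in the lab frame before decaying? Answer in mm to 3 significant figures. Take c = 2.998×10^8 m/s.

γ = 1/√(1 − 0.982²) = 5.2943
Dilated lifetime: Δt = γτ₀ = 5.2943 × 1.64 ps = 8.6827 ps
d = vΔt = 0.982c × 8.6827 ps = 2.9440×10^8 m/s × 8.6827×10^-12 s = 2.56 mm

d ≈ 2.56 mm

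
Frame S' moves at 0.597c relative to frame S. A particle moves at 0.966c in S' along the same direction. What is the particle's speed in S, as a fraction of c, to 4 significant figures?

u ≈ 0.9913c

Relativistic velocity addition: u = (u' + v)/(1 + u'v/c²)
= (0.966 + 0.597)/(1 + 0.966×0.597) = 1.563/1.57670 = 0.9913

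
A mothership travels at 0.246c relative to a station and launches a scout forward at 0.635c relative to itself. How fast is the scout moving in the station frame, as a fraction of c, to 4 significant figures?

Compose boost 2: (0.635 + 0.246)/(1 + 0.635×0.246) = 0.8810/1.15621 = 0.7620

u ≈ 0.7620c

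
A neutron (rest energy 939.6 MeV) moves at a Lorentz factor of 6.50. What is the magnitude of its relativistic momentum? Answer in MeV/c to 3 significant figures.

p ≈ 6030 MeV/c

β = √(1 − 1/γ²) = √(1 − 1/6.50²) = 0.98809
p = γβm₀c = 6.50 × 0.98809 × 939.6 MeV/c = 6030 MeV/c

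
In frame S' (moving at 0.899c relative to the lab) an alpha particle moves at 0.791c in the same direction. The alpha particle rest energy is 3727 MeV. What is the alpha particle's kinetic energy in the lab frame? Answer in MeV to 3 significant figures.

u_lab = (0.791 + 0.899)/(1 + 0.791×0.899) = 0.987664
γ = 1/√(1 − 0.987664²) = 6.3861
K = (γ − 1)m₀c² = (6.3861 − 1) × 3727 = 5.3861 × 3727 = 20100 MeV

K ≈ 20100 MeV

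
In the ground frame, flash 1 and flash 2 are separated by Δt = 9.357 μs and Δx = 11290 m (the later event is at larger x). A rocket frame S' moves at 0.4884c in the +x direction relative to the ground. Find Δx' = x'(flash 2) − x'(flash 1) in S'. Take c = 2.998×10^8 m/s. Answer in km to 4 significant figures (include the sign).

γ = 1/√(1 − 0.4884²) = 1.14597
Δx' = γ(Δx − vΔt) = 1.14597 × (11290 m − 0.4884×(2.998×10^8 m/s)×9.357×10^-6 s)
= 1.14597 × (9919.93 m) = 11.37 km

Δx' ≈ 11.37 km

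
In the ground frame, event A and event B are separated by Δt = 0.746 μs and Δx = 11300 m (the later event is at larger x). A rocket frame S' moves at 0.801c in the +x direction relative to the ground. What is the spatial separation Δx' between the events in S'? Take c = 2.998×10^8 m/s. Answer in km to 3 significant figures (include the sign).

Δx' ≈ 18.6 km

γ = 1/√(1 − 0.801²) = 1.6704
Δx' = γ(Δx − vΔt) = 1.6704 × (11300 m − 0.801×(2.998×10^8 m/s)×0.746×10^-6 s)
= 1.6704 × (11121 m) = 18.6 km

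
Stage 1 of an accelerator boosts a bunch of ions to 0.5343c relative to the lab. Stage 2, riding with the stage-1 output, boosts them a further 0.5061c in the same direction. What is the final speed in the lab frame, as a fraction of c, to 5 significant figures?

Compose boost 2: (0.5061 + 0.5343)/(1 + 0.5061×0.5343) = 1.0404/1.270409 = 0.81895

u ≈ 0.81895c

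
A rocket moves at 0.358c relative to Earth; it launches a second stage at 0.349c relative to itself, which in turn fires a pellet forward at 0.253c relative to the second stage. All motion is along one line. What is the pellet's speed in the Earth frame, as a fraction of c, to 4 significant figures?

u ≈ 0.7605c

Compose boost 2: (0.349 + 0.358)/(1 + 0.349×0.358) = 0.7070/1.12494 = 0.628477
Compose boost 3: (0.253 + 0.628477)/(1 + 0.253×0.628477) = 0.881477/1.15900 = 0.7605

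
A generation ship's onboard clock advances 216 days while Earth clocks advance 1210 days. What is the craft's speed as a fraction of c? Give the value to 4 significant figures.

β ≈ 0.9839

γ = Δt/τ₀ = 1210/216 = 5.60185
β = √(1 − 1/γ²) = √(1 − 1/5.60185²) = 0.9839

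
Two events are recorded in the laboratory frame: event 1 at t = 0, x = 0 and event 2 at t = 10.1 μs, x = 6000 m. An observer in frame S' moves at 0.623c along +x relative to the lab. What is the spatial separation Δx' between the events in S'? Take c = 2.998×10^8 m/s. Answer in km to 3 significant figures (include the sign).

Δx' ≈ 5.26 km

γ = 1/√(1 − 0.623²) = 1.2784
Δx' = γ(Δx − vΔt) = 1.2784 × (6000 m − 0.623×(2.998×10^8 m/s)×10.1×10^-6 s)
= 1.2784 × (4113.6 m) = 5.26 km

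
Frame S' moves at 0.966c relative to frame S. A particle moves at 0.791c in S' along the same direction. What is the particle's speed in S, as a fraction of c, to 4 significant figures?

u ≈ 0.9960c

Relativistic velocity addition: u = (u' + v)/(1 + u'v/c²)
= (0.791 + 0.966)/(1 + 0.791×0.966) = 1.757/1.76411 = 0.9960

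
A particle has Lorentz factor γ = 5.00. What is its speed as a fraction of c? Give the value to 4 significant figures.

β ≈ 0.9798

β = √(1 − 1/γ²) = √(1 − 1/5.00²) = √(0.960000) = 0.9798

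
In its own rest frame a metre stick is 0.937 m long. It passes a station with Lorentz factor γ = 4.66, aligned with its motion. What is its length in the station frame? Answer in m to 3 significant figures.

L ≈ 0.201 m

γ = 4.66 (given)
Length contraction: L = L₀/γ = 0.937/4.66 = 0.201 m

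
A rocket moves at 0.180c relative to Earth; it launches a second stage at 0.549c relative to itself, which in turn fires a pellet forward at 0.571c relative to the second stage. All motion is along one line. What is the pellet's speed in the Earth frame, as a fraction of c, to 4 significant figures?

Compose boost 2: (0.549 + 0.180)/(1 + 0.549×0.180) = 0.7290/1.09882 = 0.663439
Compose boost 3: (0.571 + 0.663439)/(1 + 0.571×0.663439) = 1.23444/1.37882 = 0.8953

u ≈ 0.8953c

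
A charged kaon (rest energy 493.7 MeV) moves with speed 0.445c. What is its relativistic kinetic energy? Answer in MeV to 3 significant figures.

K ≈ 57.6 MeV

γ = 1/√(1 − 0.445²) = 1.1167
K = (γ − 1)m₀c² = (1.1167 − 1) × 493.7 MeV = 0.11666 × 493.7 MeV = 57.6 MeV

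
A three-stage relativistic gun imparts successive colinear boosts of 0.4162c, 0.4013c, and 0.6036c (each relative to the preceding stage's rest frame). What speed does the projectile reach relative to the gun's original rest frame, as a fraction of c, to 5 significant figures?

Compose boost 2: (0.4013 + 0.4162)/(1 + 0.4013×0.4162) = 0.81750/1.167021 = 0.7005015
Compose boost 3: (0.6036 + 0.7005015)/(1 + 0.6036×0.7005015) = 1.304101/1.422823 = 0.91656

u ≈ 0.91656c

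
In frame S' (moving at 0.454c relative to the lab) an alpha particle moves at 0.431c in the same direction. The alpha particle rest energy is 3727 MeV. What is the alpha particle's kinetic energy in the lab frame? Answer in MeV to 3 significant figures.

K ≈ 1820 MeV

u_lab = (0.431 + 0.454)/(1 + 0.431×0.454) = 0.740168
γ = 1/√(1 − 0.740168²) = 1.4872
K = (γ − 1)m₀c² = (1.4872 − 1) × 3727 = 0.48716 × 3727 = 1820 MeV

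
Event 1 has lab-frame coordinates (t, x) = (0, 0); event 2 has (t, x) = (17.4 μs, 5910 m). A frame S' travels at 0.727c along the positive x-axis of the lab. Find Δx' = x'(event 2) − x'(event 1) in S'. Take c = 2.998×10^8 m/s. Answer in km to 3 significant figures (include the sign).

Δx' ≈ 3.08 km

γ = 1/√(1 − 0.727²) = 1.4564
Δx' = γ(Δx − vΔt) = 1.4564 × (5910 m − 0.727×(2.998×10^8 m/s)×17.4×10^-6 s)
= 1.4564 × (2117.6 m) = 3.08 km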